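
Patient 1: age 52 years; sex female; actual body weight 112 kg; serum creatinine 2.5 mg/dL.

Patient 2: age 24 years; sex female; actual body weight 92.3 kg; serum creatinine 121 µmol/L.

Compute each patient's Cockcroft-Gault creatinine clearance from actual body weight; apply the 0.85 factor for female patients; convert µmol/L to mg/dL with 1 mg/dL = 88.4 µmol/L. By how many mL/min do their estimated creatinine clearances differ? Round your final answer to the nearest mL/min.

46 mL/min

Patient 1: CrCl = (140 − 52) × 112 / (72 × 2.5) × 0.85 = 9856.0 / 180.00 × 0.85 ≈ 46.5 mL/min
Patient 2: SCr = 121 / 88.4 = 1.369 mg/dL
Patient 2: CrCl = (140 − 24) × 92.3 / (72 × 1.369) × 0.85 = 10706.8 / 98.57 × 0.85 ≈ 92.3 mL/min
|46.5 − 92.3| = 45.8 mL/min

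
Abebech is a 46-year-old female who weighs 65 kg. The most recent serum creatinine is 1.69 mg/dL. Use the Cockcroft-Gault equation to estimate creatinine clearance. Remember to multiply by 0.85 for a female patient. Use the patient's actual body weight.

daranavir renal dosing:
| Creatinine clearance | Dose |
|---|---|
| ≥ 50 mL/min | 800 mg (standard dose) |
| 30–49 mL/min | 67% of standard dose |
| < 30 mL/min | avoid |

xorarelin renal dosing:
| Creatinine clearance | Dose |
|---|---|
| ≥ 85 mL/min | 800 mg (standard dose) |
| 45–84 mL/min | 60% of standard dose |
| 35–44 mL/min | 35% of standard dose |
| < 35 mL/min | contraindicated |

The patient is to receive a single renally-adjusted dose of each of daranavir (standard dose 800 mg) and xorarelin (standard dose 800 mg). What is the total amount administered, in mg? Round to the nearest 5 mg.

CrCl = (140 − 46) × 65 / (72 × 1.69) × 0.85 = 6110.0 / 121.68 × 0.85 ≈ 42.7 mL/min
CrCl ≈ 43 mL/min.
daranavir: 30–49 mL/min → 67% of 800 mg = 536 mg.
xorarelin: 35–44 mL/min → 35% of 800 mg = 280 mg.
Total = 536 + 280 = 816 mg.

815 mg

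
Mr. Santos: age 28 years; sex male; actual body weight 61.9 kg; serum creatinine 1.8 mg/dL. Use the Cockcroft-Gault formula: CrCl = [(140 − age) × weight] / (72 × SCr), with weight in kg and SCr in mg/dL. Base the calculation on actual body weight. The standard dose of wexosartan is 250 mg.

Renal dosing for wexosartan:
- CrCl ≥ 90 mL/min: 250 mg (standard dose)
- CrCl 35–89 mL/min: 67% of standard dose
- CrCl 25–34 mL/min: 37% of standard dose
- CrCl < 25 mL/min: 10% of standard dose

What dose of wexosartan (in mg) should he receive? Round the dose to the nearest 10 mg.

170 mg

CrCl = (140 − 28) × 61.9 / (72 × 1.8) = 6932.8 / 129.60 ≈ 53.5 mL/min
CrCl ≈ 53 mL/min → bracket 35–89 mL/min.
67% of 250 mg = 167.5 mg → 170 mg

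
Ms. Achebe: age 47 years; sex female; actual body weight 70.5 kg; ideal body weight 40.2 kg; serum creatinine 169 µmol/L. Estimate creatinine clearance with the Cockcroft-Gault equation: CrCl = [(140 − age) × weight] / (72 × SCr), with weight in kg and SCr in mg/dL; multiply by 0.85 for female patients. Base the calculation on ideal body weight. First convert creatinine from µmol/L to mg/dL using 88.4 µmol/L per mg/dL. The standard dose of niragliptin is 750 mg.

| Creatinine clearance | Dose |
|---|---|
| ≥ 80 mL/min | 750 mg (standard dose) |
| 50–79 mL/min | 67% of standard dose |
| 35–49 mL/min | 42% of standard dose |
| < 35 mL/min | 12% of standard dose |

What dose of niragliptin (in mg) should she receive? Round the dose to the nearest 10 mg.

SCr = 169 / 88.4 = 1.912 mg/dL
CrCl = (140 − 47) × 40.2 / (72 × 1.912) × 0.85 = 3738.6 / 137.66 × 0.85 ≈ 23.1 mL/min
CrCl ≈ 23 mL/min → bracket < 35 mL/min.
12% of 750 mg = 90 mg

90 mg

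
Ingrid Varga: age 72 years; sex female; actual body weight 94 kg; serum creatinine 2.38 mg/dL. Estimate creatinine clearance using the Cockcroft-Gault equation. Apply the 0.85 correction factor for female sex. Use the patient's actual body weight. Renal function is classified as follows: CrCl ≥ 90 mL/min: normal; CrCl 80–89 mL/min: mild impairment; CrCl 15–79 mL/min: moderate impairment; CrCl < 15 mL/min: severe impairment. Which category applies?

moderate impairment

CrCl = (140 − 72) × 94 / (72 × 2.38) × 0.85 = 6392.0 / 171.36 × 0.85 ≈ 31.7 mL/min
32 mL/min falls in the 'moderate impairment' range.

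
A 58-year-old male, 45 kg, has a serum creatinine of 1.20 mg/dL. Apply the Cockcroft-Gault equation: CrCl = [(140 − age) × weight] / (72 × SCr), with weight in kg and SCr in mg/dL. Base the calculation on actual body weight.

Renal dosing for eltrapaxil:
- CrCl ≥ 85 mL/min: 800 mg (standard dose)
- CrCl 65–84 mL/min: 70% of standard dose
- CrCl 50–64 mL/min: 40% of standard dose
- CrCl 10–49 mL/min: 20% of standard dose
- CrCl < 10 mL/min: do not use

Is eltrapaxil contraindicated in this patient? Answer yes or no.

CrCl = (140 − 58) × 45 / (72 × 1.2) = 3690.0 / 86.40 ≈ 42.7 mL/min
CrCl ≈ 43 mL/min, which is ≥ 10 mL/min.

no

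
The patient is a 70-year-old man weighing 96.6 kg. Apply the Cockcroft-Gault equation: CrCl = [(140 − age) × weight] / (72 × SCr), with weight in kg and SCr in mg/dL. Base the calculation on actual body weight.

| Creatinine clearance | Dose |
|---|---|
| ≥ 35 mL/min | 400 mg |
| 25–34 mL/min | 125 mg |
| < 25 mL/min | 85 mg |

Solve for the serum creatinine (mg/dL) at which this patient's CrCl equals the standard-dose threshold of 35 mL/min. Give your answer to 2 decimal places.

Standard dose requires CrCl ≥ 35 mL/min.
Set (140 − 70) × 96.6 / (72 × SCr) = 35
SCr = (140 − 70) × 96.6 / (72 × 35) = 2.683 mg/dL

2.68 mg/dL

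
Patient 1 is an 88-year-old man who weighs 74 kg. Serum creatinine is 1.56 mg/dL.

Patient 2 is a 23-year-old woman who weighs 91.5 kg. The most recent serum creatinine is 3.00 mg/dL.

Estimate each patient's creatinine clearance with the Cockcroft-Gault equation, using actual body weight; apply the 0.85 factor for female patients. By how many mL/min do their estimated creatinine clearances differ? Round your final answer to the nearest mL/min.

Patient 1: CrCl = (140 − 88) × 74 / (72 × 1.56) = 3848.0 / 112.32 ≈ 34.3 mL/min
Patient 2: CrCl = (140 − 23) × 91.5 / (72 × 3) × 0.85 = 10705.5 / 216.00 × 0.85 ≈ 42.1 mL/min
|34.3 − 42.1| = 7.8 mL/min

8 mL/min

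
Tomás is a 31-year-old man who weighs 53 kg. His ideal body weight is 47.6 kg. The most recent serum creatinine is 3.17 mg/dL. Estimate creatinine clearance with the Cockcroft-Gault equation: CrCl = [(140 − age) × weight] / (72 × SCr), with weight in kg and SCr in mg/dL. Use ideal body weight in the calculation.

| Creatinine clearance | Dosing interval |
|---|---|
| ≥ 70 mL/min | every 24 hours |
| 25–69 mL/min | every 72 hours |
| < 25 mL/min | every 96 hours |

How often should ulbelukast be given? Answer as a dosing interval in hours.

every 96 hours

CrCl = (140 − 31) × 47.6 / (72 × 3.17) = 5188.4 / 228.24 ≈ 22.7 mL/min
CrCl ≈ 23 mL/min → bracket < 25 mL/min → every 96 hours.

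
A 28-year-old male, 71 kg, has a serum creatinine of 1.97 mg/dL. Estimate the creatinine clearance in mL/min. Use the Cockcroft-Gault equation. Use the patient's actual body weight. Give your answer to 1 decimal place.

CrCl = (140 − 28) × 71 / (72 × 1.97) = 7952.0 / 141.84 ≈ 56.1 mL/min

56.1 mL/min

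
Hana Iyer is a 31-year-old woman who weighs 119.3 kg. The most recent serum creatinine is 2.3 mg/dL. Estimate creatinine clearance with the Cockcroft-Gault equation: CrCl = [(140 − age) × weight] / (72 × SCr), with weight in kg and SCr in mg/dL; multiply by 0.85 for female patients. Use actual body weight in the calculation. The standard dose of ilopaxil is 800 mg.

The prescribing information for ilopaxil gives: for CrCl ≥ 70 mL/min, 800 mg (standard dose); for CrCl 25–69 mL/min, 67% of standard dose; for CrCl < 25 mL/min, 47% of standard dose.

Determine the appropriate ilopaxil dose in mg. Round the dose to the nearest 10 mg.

540 mg

CrCl = (140 − 31) × 119.3 / (72 × 2.3) × 0.85 = 13003.7 / 165.60 × 0.85 ≈ 66.7 mL/min
CrCl ≈ 67 mL/min → bracket 25–69 mL/min.
67% of 800 mg = 536 mg → 540 mg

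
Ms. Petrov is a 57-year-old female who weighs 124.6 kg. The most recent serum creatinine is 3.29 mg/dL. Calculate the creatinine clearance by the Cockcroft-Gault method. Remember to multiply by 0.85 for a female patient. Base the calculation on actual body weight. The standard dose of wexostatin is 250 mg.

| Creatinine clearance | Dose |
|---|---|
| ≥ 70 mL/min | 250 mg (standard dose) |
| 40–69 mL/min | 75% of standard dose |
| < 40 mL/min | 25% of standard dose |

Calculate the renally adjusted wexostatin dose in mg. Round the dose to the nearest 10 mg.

60 mg

CrCl = (140 − 57) × 124.6 / (72 × 3.29) × 0.85 = 10341.8 / 236.88 × 0.85 ≈ 37.1 mL/min
CrCl ≈ 37 mL/min → bracket < 40 mL/min.
25% of 250 mg = 62.5 mg → 60 mg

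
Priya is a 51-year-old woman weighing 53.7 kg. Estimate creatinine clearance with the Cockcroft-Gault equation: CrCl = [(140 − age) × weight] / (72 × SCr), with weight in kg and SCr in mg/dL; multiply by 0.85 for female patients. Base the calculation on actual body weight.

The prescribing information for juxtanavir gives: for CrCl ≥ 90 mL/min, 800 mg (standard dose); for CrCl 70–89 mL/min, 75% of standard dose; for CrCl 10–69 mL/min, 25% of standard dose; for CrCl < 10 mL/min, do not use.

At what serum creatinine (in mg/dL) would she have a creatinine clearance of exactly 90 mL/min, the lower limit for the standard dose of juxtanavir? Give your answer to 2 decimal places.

0.63 mg/dL

Standard dose requires CrCl ≥ 90 mL/min.
Set (140 − 51) × 53.7 × 0.85 / (72 × SCr) = 90
SCr = (140 − 51) × 53.7 × 0.85 / (72 × 90) = 0.627 mg/dL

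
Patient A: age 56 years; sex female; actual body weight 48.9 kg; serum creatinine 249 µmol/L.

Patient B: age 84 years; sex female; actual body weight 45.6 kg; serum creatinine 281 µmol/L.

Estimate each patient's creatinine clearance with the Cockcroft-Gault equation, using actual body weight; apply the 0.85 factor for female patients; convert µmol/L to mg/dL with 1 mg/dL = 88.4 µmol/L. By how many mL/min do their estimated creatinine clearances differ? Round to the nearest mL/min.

Patient A: SCr = 249 / 88.4 = 2.817 mg/dL
Patient A: CrCl = (140 − 56) × 48.9 / (72 × 2.817) × 0.85 = 4107.6 / 202.82 × 0.85 ≈ 17.2 mL/min
Patient B: SCr = 281 / 88.4 = 3.179 mg/dL
Patient B: CrCl = (140 − 84) × 45.6 / (72 × 3.179) × 0.85 = 2553.6 / 228.89 × 0.85 ≈ 9.5 mL/min
|17.2 − 9.5| = 7.7 mL/min

8 mL/min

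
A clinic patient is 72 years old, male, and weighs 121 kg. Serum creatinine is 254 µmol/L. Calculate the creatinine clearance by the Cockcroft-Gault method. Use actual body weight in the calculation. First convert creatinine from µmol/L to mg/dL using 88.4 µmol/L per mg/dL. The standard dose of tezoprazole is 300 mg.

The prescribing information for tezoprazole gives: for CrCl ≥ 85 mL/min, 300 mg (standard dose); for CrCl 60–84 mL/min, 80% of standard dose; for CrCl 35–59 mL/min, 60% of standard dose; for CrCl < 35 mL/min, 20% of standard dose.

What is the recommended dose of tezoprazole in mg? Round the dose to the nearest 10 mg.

SCr = 254 / 88.4 = 2.873 mg/dL
CrCl = (140 − 72) × 121 / (72 × 2.873) = 8228.0 / 206.86 ≈ 39.8 mL/min
CrCl ≈ 40 mL/min → bracket 35–59 mL/min.
60% of 300 mg = 180 mg

180 mg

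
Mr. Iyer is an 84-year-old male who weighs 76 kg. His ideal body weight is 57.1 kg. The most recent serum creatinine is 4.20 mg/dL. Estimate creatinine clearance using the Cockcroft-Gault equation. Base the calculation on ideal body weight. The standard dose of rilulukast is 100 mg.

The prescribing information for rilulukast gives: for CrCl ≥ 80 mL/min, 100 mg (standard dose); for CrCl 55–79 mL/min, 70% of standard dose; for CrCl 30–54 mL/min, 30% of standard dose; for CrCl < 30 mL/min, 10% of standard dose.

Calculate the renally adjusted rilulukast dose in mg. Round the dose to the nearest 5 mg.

CrCl = (140 − 84) × 57.1 / (72 × 4.2) = 3197.6 / 302.40 ≈ 10.6 mL/min
CrCl ≈ 11 mL/min → bracket < 30 mL/min.
10% of 100 mg = 10 mg

10 mg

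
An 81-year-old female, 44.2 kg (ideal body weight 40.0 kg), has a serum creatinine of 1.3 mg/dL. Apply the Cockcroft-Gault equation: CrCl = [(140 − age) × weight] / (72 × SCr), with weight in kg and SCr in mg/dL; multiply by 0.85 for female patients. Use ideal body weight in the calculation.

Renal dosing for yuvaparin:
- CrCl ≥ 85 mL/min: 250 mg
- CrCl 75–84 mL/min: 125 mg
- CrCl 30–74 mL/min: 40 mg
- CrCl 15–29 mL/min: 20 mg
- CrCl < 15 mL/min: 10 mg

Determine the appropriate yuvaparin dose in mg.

20 mg

CrCl = (140 − 81) × 40 / (72 × 1.3) × 0.85 = 2360.0 / 93.60 × 0.85 ≈ 21.4 mL/min
CrCl ≈ 21 mL/min → bracket 15–29 mL/min.
Dose for this bracket: 20 mg.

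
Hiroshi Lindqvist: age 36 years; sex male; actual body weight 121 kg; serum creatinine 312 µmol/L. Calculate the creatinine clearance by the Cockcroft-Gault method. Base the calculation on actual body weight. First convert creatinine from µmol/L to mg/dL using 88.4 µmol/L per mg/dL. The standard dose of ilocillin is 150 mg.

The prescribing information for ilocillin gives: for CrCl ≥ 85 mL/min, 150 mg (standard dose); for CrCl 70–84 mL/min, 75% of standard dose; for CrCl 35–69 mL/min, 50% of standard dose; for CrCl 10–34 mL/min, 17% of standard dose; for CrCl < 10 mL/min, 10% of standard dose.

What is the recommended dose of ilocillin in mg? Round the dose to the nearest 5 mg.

SCr = 312 / 88.4 = 3.529 mg/dL
CrCl = (140 − 36) × 121 / (72 × 3.529) = 12584.0 / 254.09 ≈ 49.5 mL/min
CrCl ≈ 50 mL/min → bracket 35–69 mL/min.
50% of 150 mg = 75 mg

75 mg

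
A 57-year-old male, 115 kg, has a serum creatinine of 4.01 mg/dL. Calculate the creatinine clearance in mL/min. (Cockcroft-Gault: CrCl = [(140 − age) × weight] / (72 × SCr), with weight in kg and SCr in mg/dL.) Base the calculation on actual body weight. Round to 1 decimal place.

33.1 mL/min

CrCl = (140 − 57) × 115 / (72 × 4.01) = 9545.0 / 288.72 ≈ 33.1 mL/min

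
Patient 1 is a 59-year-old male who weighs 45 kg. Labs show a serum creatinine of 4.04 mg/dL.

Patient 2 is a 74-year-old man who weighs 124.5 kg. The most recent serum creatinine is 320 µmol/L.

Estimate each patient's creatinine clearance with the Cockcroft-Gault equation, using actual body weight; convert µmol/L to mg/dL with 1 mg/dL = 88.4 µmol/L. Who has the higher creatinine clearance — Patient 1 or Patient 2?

Patient 2

Patient 1: CrCl = (140 − 59) × 45 / (72 × 4.04) = 3645.0 / 290.88 ≈ 12.5 mL/min
Patient 2: SCr = 320 / 88.4 = 3.62 mg/dL
Patient 2: CrCl = (140 − 74) × 124.5 / (72 × 3.62) = 8217.0 / 260.64 ≈ 31.5 mL/min
12.5 vs 31.5 mL/min → Patient 2 is higher.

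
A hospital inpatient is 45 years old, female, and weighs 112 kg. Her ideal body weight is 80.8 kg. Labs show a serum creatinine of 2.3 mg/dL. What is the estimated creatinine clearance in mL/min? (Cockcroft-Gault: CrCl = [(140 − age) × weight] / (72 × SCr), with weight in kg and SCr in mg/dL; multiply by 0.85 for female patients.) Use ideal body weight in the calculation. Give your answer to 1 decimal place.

39.4 mL/min

CrCl = (140 − 45) × 80.8 / (72 × 2.3) × 0.85 = 7676.0 / 165.60 × 0.85 ≈ 39.4 mL/min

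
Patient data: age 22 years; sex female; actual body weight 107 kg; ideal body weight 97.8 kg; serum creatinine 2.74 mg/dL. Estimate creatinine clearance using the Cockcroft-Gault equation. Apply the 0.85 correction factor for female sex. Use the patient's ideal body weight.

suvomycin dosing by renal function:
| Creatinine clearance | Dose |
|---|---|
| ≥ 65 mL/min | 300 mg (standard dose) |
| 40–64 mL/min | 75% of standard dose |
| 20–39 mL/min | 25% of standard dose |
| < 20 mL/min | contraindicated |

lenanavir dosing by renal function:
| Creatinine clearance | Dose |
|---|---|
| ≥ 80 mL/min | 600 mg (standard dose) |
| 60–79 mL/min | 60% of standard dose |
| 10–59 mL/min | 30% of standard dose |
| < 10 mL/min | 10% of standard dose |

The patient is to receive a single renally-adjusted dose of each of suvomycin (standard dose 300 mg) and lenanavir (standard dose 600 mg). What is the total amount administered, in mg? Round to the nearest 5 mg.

CrCl = (140 − 22) × 97.8 / (72 × 2.74) × 0.85 = 11540.4 / 197.28 × 0.85 ≈ 49.7 mL/min
CrCl ≈ 50 mL/min.
suvomycin: 40–64 mL/min → 75% of 300 mg = 225 mg.
lenanavir: 10–59 mL/min → 30% of 600 mg = 180 mg.
Total = 225 + 180 = 405 mg.

405 mg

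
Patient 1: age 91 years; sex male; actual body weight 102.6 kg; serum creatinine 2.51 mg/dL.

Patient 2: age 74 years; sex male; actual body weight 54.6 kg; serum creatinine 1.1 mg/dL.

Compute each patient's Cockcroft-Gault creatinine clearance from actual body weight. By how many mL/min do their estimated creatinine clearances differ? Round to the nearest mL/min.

Patient 1: CrCl = (140 − 91) × 102.6 / (72 × 2.51) = 5027.4 / 180.72 ≈ 27.8 mL/min
Patient 2: CrCl = (140 − 74) × 54.6 / (72 × 1.1) = 3603.6 / 79.20 ≈ 45.5 mL/min
|27.8 − 45.5| = 17.7 mL/min

18 mL/min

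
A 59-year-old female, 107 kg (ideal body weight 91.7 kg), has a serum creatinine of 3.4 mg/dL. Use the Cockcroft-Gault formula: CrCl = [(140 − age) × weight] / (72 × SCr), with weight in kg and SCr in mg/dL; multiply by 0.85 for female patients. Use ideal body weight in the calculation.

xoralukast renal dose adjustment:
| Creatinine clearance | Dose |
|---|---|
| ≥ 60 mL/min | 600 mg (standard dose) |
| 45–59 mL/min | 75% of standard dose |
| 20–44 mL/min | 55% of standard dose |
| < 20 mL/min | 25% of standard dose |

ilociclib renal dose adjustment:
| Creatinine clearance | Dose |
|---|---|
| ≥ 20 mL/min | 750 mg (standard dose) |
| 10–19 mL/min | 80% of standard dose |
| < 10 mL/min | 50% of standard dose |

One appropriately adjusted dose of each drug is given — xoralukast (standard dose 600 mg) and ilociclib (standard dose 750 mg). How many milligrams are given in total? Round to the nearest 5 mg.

1080 mg

CrCl = (140 − 59) × 91.7 / (72 × 3.4) × 0.85 = 7427.7 / 244.80 × 0.85 ≈ 25.8 mL/min
CrCl ≈ 26 mL/min.
xoralukast: 20–44 mL/min → 55% of 600 mg = 330 mg.
ilociclib: ≥ 20 mL/min → 100% of 750 mg = 750 mg.
Total = 330 + 750 = 1080 mg.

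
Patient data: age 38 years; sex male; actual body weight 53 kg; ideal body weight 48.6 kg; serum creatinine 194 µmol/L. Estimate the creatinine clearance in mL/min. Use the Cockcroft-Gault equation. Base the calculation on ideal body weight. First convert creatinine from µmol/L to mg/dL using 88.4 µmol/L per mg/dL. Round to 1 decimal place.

SCr = 194 / 88.4 = 2.195 mg/dL
CrCl = (140 − 38) × 48.6 / (72 × 2.195) = 4957.2 / 158.04 ≈ 31.4 mL/min

31.4 mL/min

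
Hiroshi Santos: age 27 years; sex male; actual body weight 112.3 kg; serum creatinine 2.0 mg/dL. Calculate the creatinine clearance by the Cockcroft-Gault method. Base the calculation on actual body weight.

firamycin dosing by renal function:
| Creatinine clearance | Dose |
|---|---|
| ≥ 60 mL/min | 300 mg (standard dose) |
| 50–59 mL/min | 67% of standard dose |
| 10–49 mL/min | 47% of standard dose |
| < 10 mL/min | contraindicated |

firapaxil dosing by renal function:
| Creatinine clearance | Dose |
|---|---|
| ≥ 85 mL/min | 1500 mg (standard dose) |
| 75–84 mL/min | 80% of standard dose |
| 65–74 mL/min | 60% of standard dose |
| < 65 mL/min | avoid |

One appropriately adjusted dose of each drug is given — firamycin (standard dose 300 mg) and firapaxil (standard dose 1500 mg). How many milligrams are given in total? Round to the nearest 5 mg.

CrCl = (140 − 27) × 112.3 / (72 × 2) = 12689.9 / 144.00 ≈ 88.1 mL/min
CrCl ≈ 88 mL/min.
firamycin: ≥ 60 mL/min → 100% of 300 mg = 300 mg.
firapaxil: ≥ 85 mL/min → 100% of 1500 mg = 1500 mg.
Total = 300 + 1500 = 1800 mg.

1800 mg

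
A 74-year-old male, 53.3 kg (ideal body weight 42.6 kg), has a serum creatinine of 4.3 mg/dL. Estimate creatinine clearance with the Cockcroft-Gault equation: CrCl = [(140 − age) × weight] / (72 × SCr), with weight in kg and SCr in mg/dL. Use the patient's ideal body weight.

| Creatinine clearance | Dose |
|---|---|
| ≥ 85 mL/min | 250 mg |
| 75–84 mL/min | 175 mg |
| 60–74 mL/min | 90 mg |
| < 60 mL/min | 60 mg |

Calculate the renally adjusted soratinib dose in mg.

60 mg

CrCl = (140 − 74) × 42.6 / (72 × 4.3) = 2811.6 / 309.60 ≈ 9.1 mL/min
CrCl ≈ 9 mL/min → bracket < 60 mL/min.
Dose for this bracket: 60 mg.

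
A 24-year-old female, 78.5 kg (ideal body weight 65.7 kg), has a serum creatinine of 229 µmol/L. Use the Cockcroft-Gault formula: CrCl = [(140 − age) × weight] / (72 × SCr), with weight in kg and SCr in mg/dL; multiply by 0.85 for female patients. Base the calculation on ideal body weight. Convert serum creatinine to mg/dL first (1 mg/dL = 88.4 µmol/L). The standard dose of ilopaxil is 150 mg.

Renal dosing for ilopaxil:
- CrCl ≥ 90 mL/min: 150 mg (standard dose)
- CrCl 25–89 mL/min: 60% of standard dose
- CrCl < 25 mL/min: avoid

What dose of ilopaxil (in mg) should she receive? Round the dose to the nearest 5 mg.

90 mg

SCr = 229 / 88.4 = 2.59 mg/dL
CrCl = (140 − 24) × 65.7 / (72 × 2.59) × 0.85 = 7621.2 / 186.48 × 0.85 ≈ 34.7 mL/min
CrCl ≈ 35 mL/min → bracket 25–89 mL/min.
60% of 150 mg = 90 mg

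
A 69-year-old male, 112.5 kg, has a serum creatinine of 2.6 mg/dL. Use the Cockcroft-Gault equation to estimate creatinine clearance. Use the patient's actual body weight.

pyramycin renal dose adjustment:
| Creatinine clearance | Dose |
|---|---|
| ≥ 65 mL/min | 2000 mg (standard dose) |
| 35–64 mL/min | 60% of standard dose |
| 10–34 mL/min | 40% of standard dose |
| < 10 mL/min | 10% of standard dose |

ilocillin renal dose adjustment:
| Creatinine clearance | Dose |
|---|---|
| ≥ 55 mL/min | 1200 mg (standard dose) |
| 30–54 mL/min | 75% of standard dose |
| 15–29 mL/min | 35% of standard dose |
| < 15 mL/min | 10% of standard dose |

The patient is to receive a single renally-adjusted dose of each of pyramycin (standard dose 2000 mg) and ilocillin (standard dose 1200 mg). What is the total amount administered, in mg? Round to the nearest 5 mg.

2100 mg

CrCl = (140 − 69) × 112.5 / (72 × 2.6) = 7987.5 / 187.20 ≈ 42.7 mL/min
CrCl ≈ 43 mL/min.
pyramycin: 35–64 mL/min → 60% of 2000 mg = 1200 mg.
ilocillin: 30–54 mL/min → 75% of 1200 mg = 900 mg.
Total = 1200 + 900 = 2100 mg.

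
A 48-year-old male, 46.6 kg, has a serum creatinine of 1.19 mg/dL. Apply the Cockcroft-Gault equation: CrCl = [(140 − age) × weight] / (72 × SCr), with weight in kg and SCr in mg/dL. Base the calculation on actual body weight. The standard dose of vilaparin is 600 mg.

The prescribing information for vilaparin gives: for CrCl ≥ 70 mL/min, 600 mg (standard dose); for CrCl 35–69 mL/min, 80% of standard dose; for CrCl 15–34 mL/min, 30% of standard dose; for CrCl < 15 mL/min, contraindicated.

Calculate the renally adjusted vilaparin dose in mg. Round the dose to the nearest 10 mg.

480 mg

CrCl = (140 − 48) × 46.6 / (72 × 1.19) = 4287.2 / 85.68 ≈ 50.0 mL/min
CrCl ≈ 50 mL/min → bracket 35–69 mL/min.
80% of 600 mg = 480 mg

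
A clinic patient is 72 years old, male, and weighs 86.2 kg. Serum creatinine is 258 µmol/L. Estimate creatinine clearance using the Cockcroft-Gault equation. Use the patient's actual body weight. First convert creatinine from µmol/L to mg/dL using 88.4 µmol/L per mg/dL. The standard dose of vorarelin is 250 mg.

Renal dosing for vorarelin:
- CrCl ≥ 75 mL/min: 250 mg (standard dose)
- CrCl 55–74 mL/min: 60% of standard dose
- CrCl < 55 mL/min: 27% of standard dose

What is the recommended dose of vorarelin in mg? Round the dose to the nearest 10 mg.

SCr = 258 / 88.4 = 2.919 mg/dL
CrCl = (140 − 72) × 86.2 / (72 × 2.919) = 5861.6 / 210.17 ≈ 27.9 mL/min
CrCl ≈ 28 mL/min → bracket < 55 mL/min.
27% of 250 mg = 67.5 mg → 70 mg

70 mg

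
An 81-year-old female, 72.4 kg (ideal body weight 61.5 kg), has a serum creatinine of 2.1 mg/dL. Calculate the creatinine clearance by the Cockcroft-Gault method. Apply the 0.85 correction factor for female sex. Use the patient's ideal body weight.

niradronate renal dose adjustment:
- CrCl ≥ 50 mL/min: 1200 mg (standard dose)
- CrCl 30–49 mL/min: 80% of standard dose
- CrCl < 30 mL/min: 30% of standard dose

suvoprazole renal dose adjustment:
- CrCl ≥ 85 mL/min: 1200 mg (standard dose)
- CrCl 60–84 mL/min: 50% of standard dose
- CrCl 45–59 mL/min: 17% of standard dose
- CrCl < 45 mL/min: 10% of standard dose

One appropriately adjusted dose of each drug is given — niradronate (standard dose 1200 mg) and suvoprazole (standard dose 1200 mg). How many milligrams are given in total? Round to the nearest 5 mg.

480 mg

CrCl = (140 − 81) × 61.5 / (72 × 2.1) × 0.85 = 3628.5 / 151.20 × 0.85 ≈ 20.4 mL/min
CrCl ≈ 20 mL/min.
niradronate: < 30 mL/min → 30% of 1200 mg = 360 mg.
suvoprazole: < 45 mL/min → 10% of 1200 mg = 120 mg.
Total = 360 + 120 = 480 mg.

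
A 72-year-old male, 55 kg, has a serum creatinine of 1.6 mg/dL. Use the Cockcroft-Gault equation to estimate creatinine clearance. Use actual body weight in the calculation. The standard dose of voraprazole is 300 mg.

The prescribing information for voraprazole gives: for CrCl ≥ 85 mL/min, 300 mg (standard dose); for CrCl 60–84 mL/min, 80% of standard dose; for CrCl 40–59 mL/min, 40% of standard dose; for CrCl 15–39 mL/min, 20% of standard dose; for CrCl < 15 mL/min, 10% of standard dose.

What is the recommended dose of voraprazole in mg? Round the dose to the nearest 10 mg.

CrCl = (140 − 72) × 55 / (72 × 1.6) = 3740.0 / 115.20 ≈ 32.5 mL/min
CrCl ≈ 32 mL/min → bracket 15–39 mL/min.
20% of 300 mg = 60 mg

60 mg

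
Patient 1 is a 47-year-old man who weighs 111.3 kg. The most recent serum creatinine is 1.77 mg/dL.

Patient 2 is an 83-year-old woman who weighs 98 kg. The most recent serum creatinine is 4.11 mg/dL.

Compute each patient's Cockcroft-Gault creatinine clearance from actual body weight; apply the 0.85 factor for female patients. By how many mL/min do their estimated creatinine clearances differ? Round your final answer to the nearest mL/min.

Patient 1: CrCl = (140 − 47) × 111.3 / (72 × 1.77) = 10350.9 / 127.44 ≈ 81.2 mL/min
Patient 2: CrCl = (140 − 83) × 98 / (72 × 4.11) × 0.85 = 5586.0 / 295.92 × 0.85 ≈ 16.0 mL/min
|81.2 − 16.0| = 65.2 mL/min

65 mL/min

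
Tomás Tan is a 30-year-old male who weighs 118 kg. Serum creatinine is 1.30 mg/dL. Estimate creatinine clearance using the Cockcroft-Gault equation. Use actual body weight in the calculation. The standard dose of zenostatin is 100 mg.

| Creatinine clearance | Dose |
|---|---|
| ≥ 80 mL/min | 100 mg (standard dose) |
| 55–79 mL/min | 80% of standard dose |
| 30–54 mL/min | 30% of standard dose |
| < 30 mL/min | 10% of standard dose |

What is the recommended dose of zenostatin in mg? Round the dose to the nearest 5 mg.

100 mg

CrCl = (140 − 30) × 118 / (72 × 1.3) = 12980.0 / 93.60 ≈ 138.7 mL/min
CrCl ≈ 139 mL/min → bracket ≥ 80 mL/min.
100% of 100 mg = 100 mg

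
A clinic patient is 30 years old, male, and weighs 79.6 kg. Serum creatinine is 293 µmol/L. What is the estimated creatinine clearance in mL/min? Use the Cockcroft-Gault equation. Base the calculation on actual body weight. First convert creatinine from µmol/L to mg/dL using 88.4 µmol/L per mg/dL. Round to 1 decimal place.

SCr = 293 / 88.4 = 3.314 mg/dL
CrCl = (140 − 30) × 79.6 / (72 × 3.314) = 8756.0 / 238.61 ≈ 36.7 mL/min

36.7 mL/min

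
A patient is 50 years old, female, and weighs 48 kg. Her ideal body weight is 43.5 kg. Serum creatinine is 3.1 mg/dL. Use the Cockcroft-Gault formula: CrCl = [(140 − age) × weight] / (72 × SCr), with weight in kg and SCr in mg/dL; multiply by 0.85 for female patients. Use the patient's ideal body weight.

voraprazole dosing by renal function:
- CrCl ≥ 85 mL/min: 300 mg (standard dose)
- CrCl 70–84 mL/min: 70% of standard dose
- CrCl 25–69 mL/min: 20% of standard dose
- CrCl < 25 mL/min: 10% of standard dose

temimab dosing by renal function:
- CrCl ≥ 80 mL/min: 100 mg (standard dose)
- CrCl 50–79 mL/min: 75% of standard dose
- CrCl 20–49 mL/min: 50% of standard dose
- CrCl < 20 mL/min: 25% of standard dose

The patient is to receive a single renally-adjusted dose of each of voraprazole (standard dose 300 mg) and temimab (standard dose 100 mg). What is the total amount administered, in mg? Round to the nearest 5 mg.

CrCl = (140 − 50) × 43.5 / (72 × 3.1) × 0.85 = 3915.0 / 223.20 × 0.85 ≈ 14.9 mL/min
CrCl ≈ 15 mL/min.
voraprazole: < 25 mL/min → 10% of 300 mg = 30 mg.
temimab: < 20 mL/min → 25% of 100 mg = 25 mg.
Total = 30 + 25 = 55 mg.

55 mg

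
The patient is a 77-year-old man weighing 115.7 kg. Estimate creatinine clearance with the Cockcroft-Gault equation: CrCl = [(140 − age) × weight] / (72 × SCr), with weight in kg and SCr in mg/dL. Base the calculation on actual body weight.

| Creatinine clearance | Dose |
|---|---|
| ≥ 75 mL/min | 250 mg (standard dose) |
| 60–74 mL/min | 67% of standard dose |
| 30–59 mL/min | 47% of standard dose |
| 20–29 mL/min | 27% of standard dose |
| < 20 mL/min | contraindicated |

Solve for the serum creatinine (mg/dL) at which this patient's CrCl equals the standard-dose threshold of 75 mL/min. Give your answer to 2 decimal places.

Standard dose requires CrCl ≥ 75 mL/min.
Set (140 − 77) × 115.7 / (72 × SCr) = 75
SCr = (140 − 77) × 115.7 / (72 × 75) = 1.350 mg/dL

1.35 mg/dL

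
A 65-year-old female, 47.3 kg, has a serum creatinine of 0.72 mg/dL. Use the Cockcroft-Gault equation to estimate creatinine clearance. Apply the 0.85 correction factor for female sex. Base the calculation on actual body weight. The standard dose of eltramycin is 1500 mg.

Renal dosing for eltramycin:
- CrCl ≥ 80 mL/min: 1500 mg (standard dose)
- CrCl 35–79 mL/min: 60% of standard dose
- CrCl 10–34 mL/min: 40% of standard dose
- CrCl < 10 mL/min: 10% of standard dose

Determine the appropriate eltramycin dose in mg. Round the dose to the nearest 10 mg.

900 mg

CrCl = (140 − 65) × 47.3 / (72 × 0.72) × 0.85 = 3547.5 / 51.84 × 0.85 ≈ 58.2 mL/min
CrCl ≈ 58 mL/min → bracket 35–79 mL/min.
60% of 1500 mg = 900 mg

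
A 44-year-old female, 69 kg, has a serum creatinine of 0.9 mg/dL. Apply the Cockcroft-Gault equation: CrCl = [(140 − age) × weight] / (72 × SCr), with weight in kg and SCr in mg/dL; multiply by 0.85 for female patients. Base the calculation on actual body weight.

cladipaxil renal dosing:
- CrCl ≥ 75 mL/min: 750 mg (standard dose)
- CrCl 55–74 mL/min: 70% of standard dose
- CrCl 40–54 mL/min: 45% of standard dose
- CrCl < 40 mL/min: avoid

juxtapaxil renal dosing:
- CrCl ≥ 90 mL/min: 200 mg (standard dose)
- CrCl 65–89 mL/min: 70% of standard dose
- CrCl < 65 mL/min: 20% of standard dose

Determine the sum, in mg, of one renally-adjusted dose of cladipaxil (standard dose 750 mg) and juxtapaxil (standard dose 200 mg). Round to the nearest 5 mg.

890 mg

CrCl = (140 − 44) × 69 / (72 × 0.9) × 0.85 = 6624.0 / 64.80 × 0.85 ≈ 86.9 mL/min
CrCl ≈ 87 mL/min.
cladipaxil: ≥ 75 mL/min → 100% of 750 mg = 750 mg.
juxtapaxil: 65–89 mL/min → 70% of 200 mg = 140 mg.
Total = 750 + 140 = 890 mg.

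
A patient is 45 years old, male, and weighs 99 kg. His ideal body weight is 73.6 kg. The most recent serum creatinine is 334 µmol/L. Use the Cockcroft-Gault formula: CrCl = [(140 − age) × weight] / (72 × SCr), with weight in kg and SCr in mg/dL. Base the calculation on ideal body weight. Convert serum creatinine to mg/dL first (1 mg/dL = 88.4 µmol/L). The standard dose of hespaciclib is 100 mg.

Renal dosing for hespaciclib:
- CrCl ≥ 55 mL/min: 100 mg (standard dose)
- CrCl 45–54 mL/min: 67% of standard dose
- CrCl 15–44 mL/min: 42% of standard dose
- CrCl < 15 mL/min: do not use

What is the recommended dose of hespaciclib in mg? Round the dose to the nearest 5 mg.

40 mg

SCr = 334 / 88.4 = 3.778 mg/dL
CrCl = (140 − 45) × 73.6 / (72 × 3.778) = 6992.0 / 272.02 ≈ 25.7 mL/min
CrCl ≈ 26 mL/min → bracket 15–44 mL/min.
42% of 100 mg = 42 mg → 40 mg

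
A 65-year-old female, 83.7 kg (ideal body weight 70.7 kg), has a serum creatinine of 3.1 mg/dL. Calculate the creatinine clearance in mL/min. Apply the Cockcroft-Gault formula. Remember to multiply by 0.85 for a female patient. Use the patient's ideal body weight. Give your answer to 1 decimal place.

CrCl = (140 − 65) × 70.7 / (72 × 3.1) × 0.85 = 5302.5 / 223.20 × 0.85 ≈ 20.2 mL/min

20.2 mL/min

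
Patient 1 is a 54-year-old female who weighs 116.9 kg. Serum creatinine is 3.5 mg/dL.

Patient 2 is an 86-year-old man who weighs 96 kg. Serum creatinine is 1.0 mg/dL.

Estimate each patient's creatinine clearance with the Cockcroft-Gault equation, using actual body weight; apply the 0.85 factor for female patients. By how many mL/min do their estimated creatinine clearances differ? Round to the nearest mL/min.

38 mL/min

Patient 1: CrCl = (140 − 54) × 116.9 / (72 × 3.5) × 0.85 = 10053.4 / 252.00 × 0.85 ≈ 33.9 mL/min
Patient 2: CrCl = (140 − 86) × 96 / (72 × 1) = 5184.0 / 72.00 ≈ 72.0 mL/min
|33.9 − 72.0| = 38.1 mL/min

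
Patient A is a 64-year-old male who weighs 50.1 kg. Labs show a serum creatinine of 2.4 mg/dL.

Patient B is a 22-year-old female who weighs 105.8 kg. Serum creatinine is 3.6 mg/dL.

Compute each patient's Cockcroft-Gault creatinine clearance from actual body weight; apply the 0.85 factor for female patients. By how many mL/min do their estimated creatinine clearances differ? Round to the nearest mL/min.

Patient A: CrCl = (140 − 64) × 50.1 / (72 × 2.4) = 3807.6 / 172.80 ≈ 22.0 mL/min
Patient B: CrCl = (140 − 22) × 105.8 / (72 × 3.6) × 0.85 = 12484.4 / 259.20 × 0.85 ≈ 40.9 mL/min
|22.0 − 40.9| = 18.9 mL/min

19 mL/min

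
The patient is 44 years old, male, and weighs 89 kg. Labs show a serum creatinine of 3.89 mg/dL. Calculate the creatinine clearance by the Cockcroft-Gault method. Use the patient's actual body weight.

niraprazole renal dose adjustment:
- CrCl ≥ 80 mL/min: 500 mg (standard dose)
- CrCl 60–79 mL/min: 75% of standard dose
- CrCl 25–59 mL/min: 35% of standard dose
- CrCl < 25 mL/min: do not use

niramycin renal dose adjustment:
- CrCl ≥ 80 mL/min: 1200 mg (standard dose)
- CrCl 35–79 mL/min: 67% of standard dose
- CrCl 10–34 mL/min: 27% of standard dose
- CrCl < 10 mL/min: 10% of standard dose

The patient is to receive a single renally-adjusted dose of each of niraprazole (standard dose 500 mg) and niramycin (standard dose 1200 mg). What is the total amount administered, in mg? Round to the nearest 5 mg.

500 mg

CrCl = (140 − 44) × 89 / (72 × 3.89) = 8544.0 / 280.08 ≈ 30.5 mL/min
CrCl ≈ 31 mL/min.
niraprazole: 25–59 mL/min → 35% of 500 mg = 175 mg.
niramycin: 10–34 mL/min → 27% of 1200 mg = 324 mg.
Total = 175 + 324 = 499 mg.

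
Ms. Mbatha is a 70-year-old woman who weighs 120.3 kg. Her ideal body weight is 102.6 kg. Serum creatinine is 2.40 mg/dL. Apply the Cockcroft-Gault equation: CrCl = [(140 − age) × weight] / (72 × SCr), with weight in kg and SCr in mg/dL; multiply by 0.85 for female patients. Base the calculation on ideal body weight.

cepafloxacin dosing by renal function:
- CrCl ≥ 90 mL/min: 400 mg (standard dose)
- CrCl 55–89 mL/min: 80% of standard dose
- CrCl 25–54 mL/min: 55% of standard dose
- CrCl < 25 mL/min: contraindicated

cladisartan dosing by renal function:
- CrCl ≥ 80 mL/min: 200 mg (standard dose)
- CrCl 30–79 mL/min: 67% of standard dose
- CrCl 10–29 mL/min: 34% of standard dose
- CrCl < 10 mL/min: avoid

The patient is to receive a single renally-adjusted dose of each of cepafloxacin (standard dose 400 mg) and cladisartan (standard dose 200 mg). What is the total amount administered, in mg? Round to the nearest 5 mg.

355 mg

CrCl = (140 − 70) × 102.6 / (72 × 2.4) × 0.85 = 7182.0 / 172.80 × 0.85 ≈ 35.3 mL/min
CrCl ≈ 35 mL/min.
cepafloxacin: 25–54 mL/min → 55% of 400 mg = 220 mg.
cladisartan: 30–79 mL/min → 67% of 200 mg = 134 mg.
Total = 220 + 134 = 354 mg.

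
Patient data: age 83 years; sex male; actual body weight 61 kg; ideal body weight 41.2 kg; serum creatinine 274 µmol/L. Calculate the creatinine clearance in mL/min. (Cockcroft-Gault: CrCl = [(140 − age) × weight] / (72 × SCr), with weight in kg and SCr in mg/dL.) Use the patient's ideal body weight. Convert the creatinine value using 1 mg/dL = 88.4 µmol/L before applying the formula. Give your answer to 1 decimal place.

10.5 mL/min

SCr = 274 / 88.4 = 3.1 mg/dL
CrCl = (140 − 83) × 41.2 / (72 × 3.1) = 2348.4 / 223.20 ≈ 10.5 mL/min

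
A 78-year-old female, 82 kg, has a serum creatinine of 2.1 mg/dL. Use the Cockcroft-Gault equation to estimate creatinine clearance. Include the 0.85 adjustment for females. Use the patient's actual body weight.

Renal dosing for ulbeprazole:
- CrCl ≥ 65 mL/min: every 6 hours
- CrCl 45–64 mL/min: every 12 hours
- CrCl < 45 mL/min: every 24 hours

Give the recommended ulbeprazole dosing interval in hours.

every 24 hours

CrCl = (140 − 78) × 82 / (72 × 2.1) × 0.85 = 5084.0 / 151.20 × 0.85 ≈ 28.6 mL/min
CrCl ≈ 29 mL/min → bracket < 45 mL/min → every 24 hours.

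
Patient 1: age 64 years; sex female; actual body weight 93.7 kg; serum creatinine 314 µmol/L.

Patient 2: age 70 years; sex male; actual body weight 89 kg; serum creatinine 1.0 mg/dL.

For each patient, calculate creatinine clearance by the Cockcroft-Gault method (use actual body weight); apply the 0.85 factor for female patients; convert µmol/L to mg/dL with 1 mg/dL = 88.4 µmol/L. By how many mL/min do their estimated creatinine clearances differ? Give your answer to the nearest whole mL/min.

Patient 1: SCr = 314 / 88.4 = 3.552 mg/dL
Patient 1: CrCl = (140 − 64) × 93.7 / (72 × 3.552) × 0.85 = 7121.2 / 255.74 × 0.85 ≈ 23.7 mL/min
Patient 2: CrCl = (140 − 70) × 89 / (72 × 1) = 6230.0 / 72.00 ≈ 86.5 mL/min
|23.7 − 86.5| = 62.8 mL/min

63 mL/min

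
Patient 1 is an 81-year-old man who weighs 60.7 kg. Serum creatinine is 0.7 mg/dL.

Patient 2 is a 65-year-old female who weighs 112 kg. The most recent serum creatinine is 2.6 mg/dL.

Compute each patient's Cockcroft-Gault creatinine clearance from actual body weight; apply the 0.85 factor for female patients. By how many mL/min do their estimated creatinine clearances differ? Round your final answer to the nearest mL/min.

Patient 1: CrCl = (140 − 81) × 60.7 / (72 × 0.7) = 3581.3 / 50.40 ≈ 71.1 mL/min
Patient 2: CrCl = (140 − 65) × 112 / (72 × 2.6) × 0.85 = 8400.0 / 187.20 × 0.85 ≈ 38.1 mL/min
|71.1 − 38.1| = 33.0 mL/min

33 mL/min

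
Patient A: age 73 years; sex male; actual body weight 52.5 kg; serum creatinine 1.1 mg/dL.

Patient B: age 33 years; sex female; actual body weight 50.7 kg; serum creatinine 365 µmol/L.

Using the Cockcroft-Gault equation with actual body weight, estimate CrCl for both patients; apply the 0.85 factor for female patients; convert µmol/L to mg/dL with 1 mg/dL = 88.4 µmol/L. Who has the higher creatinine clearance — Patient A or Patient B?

Patient A

Patient A: CrCl = (140 − 73) × 52.5 / (72 × 1.1) = 3517.5 / 79.20 ≈ 44.4 mL/min
Patient B: SCr = 365 / 88.4 = 4.129 mg/dL
Patient B: CrCl = (140 − 33) × 50.7 / (72 × 4.129) × 0.85 = 5424.9 / 297.29 × 0.85 ≈ 15.5 mL/min
44.4 vs 15.5 mL/min → Patient A is higher.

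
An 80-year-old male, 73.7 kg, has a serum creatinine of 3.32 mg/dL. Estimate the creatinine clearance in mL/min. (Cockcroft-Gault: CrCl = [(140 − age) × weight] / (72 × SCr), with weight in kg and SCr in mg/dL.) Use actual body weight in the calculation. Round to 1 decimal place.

CrCl = (140 − 80) × 73.7 / (72 × 3.32) = 4422.0 / 239.04 ≈ 18.5 mL/min

18.5 mL/min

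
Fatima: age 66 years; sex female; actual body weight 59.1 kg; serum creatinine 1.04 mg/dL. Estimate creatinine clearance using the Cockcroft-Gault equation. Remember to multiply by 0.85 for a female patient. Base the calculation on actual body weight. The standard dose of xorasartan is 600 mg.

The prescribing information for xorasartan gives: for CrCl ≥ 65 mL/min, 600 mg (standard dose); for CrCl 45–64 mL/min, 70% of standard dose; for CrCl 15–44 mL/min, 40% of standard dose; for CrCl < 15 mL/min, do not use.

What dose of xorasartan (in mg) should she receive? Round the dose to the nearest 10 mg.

CrCl = (140 − 66) × 59.1 / (72 × 1.04) × 0.85 = 4373.4 / 74.88 × 0.85 ≈ 49.6 mL/min
CrCl ≈ 50 mL/min → bracket 45–64 mL/min.
70% of 600 mg = 420 mg

420 mg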